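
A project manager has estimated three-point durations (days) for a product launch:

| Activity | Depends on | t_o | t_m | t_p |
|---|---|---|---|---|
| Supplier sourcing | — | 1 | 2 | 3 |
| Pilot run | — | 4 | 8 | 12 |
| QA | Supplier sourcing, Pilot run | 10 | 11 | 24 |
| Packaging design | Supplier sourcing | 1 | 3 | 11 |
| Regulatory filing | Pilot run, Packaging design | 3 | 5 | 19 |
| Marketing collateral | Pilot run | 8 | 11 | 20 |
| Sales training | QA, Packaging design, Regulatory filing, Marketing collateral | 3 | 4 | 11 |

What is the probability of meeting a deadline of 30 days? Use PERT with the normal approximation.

0.909

te_Supplier sourcing = (1 + 4·2 + 3)/6 = 12/6 = 2; σ²_Supplier sourcing = ((3−1)/6)² = 0.111
te_Pilot run = (4 + 4·8 + 12)/6 = 48/6 = 8; σ²_Pilot run = ((12−4)/6)² = 1.778
te_QA = (10 + 4·11 + 24)/6 = 78/6 = 13; σ²_QA = ((24−10)/6)² = 5.444
te_Packaging design = (1 + 4·3 + 11)/6 = 24/6 = 4; σ²_Packaging design = ((11−1)/6)² = 2.778
te_Regulatory filing = (3 + 4·5 + 19)/6 = 42/6 = 7; σ²_Regulatory filing = ((19−3)/6)² = 7.111
te_Marketing collateral = (8 + 4·11 + 20)/6 = 72/6 = 12; σ²_Marketing collateral = ((20−8)/6)² = 4.000
te_Sales training = (3 + 4·4 + 11)/6 = 30/6 = 5; σ²_Sales training = ((11−3)/6)² = 1.778

Forward pass:
ES_Supplier sourcing = 0; EF_Supplier sourcing = 2
ES_Pilot run = 0; EF_Pilot run = 8
ES_QA = max(EF_Supplier sourcing=2, EF_Pilot run=8) = 8; EF_QA = 8+13 = 21
ES_Packaging design = 2; EF_Packaging design = 2+4 = 6
ES_Regulatory filing = max(EF_Pilot run=8, EF_Packaging design=6) = 8; EF_Regulatory filing = 8+7 = 15
ES_Marketing collateral = 8; EF_Marketing collateral = 8+12 = 20
ES_Sales training = max(EF_QA=21, EF_Packaging design=6, EF_Regulatory filing=15, EF_Marketing collateral=20) = 21; EF_Sales training = 21+5 = 26
Expected project duration μ = 26 days. Critical path: Pilot run → QA → Sales training.

Variance along critical path = 1.778 + 5.444 + 1.778 = 9.000; σ = √9.000 = 3.000 days.
Z = (30 − 26) / 3.000 = 1.333
P(T ≤ 30) = Φ(1.333) ≈ 0.909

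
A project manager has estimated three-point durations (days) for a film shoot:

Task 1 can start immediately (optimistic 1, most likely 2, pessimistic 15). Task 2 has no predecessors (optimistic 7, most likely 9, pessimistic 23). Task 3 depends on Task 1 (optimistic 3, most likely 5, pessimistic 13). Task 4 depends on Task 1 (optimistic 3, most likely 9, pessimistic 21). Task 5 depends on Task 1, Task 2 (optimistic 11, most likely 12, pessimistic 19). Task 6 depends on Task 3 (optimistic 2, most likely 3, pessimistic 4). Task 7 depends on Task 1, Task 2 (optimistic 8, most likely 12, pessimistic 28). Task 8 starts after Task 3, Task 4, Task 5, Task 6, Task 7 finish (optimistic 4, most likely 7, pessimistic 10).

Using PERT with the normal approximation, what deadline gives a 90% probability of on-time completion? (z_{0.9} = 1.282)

37.6 days

te_Task 1 = (1 + 4·2 + 15)/6 = 24/6 = 4; σ²_Task 1 = ((15−1)/6)² = 5.444
te_Task 2 = (7 + 4·9 + 23)/6 = 66/6 = 11; σ²_Task 2 = ((23−7)/6)² = 7.111
te_Task 3 = (3 + 4·5 + 13)/6 = 36/6 = 6; σ²_Task 3 = ((13−3)/6)² = 2.778
te_Task 4 = (3 + 4·9 + 21)/6 = 60/6 = 10; σ²_Task 4 = ((21−3)/6)² = 9.000
te_Task 5 = (11 + 4·12 + 19)/6 = 78/6 = 13; σ²_Task 5 = ((19−11)/6)² = 1.778
te_Task 6 = (2 + 4·3 + 4)/6 = 18/6 = 3; σ²_Task 6 = ((4−2)/6)² = 0.111
te_Task 7 = (8 + 4·12 + 28)/6 = 84/6 = 14; σ²_Task 7 = ((28−8)/6)² = 11.111
te_Task 8 = (4 + 4·7 + 10)/6 = 42/6 = 7; σ²_Task 8 = ((10−4)/6)² = 1.000

Forward pass:
ES_Task 1 = 0; EF_Task 1 = 4
ES_Task 2 = 0; EF_Task 2 = 11
ES_Task 3 = 4; EF_Task 3 = 4+6 = 10
ES_Task 4 = 4; EF_Task 4 = 4+10 = 14
ES_Task 5 = max(EF_Task 1=4, EF_Task 2=11) = 11; EF_Task 5 = 11+13 = 24
ES_Task 6 = 10; EF_Task 6 = 10+3 = 13
ES_Task 7 = max(EF_Task 1=4, EF_Task 2=11) = 11; EF_Task 7 = 11+14 = 25
ES_Task 8 = max(EF_Task 3=10, EF_Task 4=14, EF_Task 5=24, EF_Task 6=13, EF_Task 7=25) = 25; EF_Task 8 = 25+7 = 32
Expected project duration μ = 32 days. Critical path: Task 2 → Task 7 → Task 8.

Variance along critical path = 7.111 + 11.111 + 1.000 = 19.222; σ = 4.384 days.
D = μ + z·σ = 32 + 1.282·4.384 = 37.6 days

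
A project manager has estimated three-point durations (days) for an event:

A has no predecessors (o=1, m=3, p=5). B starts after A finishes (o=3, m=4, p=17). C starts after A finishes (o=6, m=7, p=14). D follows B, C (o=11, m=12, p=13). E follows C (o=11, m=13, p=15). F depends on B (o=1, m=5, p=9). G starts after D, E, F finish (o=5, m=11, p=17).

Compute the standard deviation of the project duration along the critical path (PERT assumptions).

te_A = (1 + 4·3 + 5)/6 = 18/6 = 3; σ²_A = ((5−1)/6)² = 0.444
te_B = (3 + 4·4 + 17)/6 = 36/6 = 6; σ²_B = ((17−3)/6)² = 5.444
te_C = (6 + 4·7 + 14)/6 = 48/6 = 8; σ²_C = ((14−6)/6)² = 1.778
te_D = (11 + 4·12 + 13)/6 = 72/6 = 12; σ²_D = ((13−11)/6)² = 0.111
te_E = (11 + 4·13 + 15)/6 = 78/6 = 13; σ²_E = ((15−11)/6)² = 0.444
te_F = (1 + 4·5 + 9)/6 = 30/6 = 5; σ²_F = ((9−1)/6)² = 1.778
te_G = (5 + 4·11 + 17)/6 = 66/6 = 11; σ²_G = ((17−5)/6)² = 4.000

Forward pass:
ES_A = 0; EF_A = 3
ES_B = 3; EF_B = 3+6 = 9
ES_C = 3; EF_C = 3+8 = 11
ES_D = max(EF_B=9, EF_C=11) = 11; EF_D = 11+12 = 23
ES_E = 11; EF_E = 11+13 = 24
ES_F = 9; EF_F = 9+5 = 14
ES_G = max(EF_D=23, EF_E=24, EF_F=14) = 24; EF_G = 24+11 = 35
Expected project duration μ = 35 days. Critical path: A → C → E → G.

Variance along critical path = 0.444 + 1.778 + 0.444 + 4.000 = 6.667
σ = √6.667 = 2.582 days

2.58 days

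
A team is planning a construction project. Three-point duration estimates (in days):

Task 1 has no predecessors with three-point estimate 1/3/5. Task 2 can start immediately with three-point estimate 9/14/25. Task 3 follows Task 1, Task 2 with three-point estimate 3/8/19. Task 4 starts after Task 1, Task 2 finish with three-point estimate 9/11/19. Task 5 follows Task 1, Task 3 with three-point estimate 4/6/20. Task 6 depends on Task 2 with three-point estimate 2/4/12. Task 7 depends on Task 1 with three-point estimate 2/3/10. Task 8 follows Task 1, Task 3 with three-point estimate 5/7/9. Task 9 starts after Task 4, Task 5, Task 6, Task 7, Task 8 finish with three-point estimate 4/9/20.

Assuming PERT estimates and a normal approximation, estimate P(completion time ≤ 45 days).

0.713

te_Task 1 = (1 + 4·3 + 5)/6 = 18/6 = 3; σ²_Task 1 = ((5−1)/6)² = 0.444
te_Task 2 = (9 + 4·14 + 25)/6 = 90/6 = 15; σ²_Task 2 = ((25−9)/6)² = 7.111
te_Task 3 = (3 + 4·8 + 19)/6 = 54/6 = 9; σ²_Task 3 = ((19−3)/6)² = 7.111
te_Task 4 = (9 + 4·11 + 19)/6 = 72/6 = 12; σ²_Task 4 = ((19−9)/6)² = 2.778
te_Task 5 = (4 + 4·6 + 20)/6 = 48/6 = 8; σ²_Task 5 = ((20−4)/6)² = 7.111
te_Task 6 = (2 + 4·4 + 12)/6 = 30/6 = 5; σ²_Task 6 = ((12−2)/6)² = 2.778
te_Task 7 = (2 + 4·3 + 10)/6 = 24/6 = 4; σ²_Task 7 = ((10−2)/6)² = 1.778
te_Task 8 = (5 + 4·7 + 9)/6 = 42/6 = 7; σ²_Task 8 = ((9−5)/6)² = 0.444
te_Task 9 = (4 + 4·9 + 20)/6 = 60/6 = 10; σ²_Task 9 = ((20−4)/6)² = 7.111

Forward pass:
ES_Task 1 = 0; EF_Task 1 = 3
ES_Task 2 = 0; EF_Task 2 = 15
ES_Task 3 = max(EF_Task 1=3, EF_Task 2=15) = 15; EF_Task 3 = 15+9 = 24
ES_Task 4 = max(EF_Task 1=3, EF_Task 2=15) = 15; EF_Task 4 = 15+12 = 27
ES_Task 5 = max(EF_Task 1=3, EF_Task 3=24) = 24; EF_Task 5 = 24+8 = 32
ES_Task 6 = 15; EF_Task 6 = 15+5 = 20
ES_Task 7 = 3; EF_Task 7 = 3+4 = 7
ES_Task 8 = max(EF_Task 1=3, EF_Task 3=24) = 24; EF_Task 8 = 24+7 = 31
ES_Task 9 = max(EF_Task 4=27, EF_Task 5=32, EF_Task 6=20, EF_Task 7=7, EF_Task 8=31) = 32; EF_Task 9 = 32+10 = 42
Expected project duration μ = 42 days. Critical path: Task 2 → Task 3 → Task 5 → Task 9.

Variance along critical path = 7.111 + 7.111 + 7.111 + 7.111 = 28.444; σ = √28.444 = 5.333 days.
Z = (45 − 42) / 5.333 = 0.562
P(T ≤ 45) = Φ(0.562) ≈ 0.713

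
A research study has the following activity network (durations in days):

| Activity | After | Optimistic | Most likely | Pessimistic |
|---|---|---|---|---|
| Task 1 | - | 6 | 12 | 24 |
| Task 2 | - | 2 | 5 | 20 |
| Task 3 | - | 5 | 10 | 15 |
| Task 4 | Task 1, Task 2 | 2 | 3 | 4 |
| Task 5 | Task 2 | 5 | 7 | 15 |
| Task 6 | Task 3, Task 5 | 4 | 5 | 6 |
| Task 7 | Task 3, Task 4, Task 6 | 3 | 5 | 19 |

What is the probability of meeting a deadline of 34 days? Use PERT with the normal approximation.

0.946

te_Task 1 = (6 + 4·12 + 24)/6 = 78/6 = 13; σ²_Task 1 = ((24−6)/6)² = 9.000
te_Task 2 = (2 + 4·5 + 20)/6 = 42/6 = 7; σ²_Task 2 = ((20−2)/6)² = 9.000
te_Task 3 = (5 + 4·10 + 15)/6 = 60/6 = 10; σ²_Task 3 = ((15−5)/6)² = 2.778
te_Task 4 = (2 + 4·3 + 4)/6 = 18/6 = 3; σ²_Task 4 = ((4−2)/6)² = 0.111
te_Task 5 = (5 + 4·7 + 15)/6 = 48/6 = 8; σ²_Task 5 = ((15−5)/6)² = 2.778
te_Task 6 = (4 + 4·5 + 6)/6 = 30/6 = 5; σ²_Task 6 = ((6−4)/6)² = 0.111
te_Task 7 = (3 + 4·5 + 19)/6 = 42/6 = 7; σ²_Task 7 = ((19−3)/6)² = 7.111

Forward pass:
ES_Task 1 = 0; EF_Task 1 = 13
ES_Task 2 = 0; EF_Task 2 = 7
ES_Task 3 = 0; EF_Task 3 = 10
ES_Task 4 = max(EF_Task 1=13, EF_Task 2=7) = 13; EF_Task 4 = 13+3 = 16
ES_Task 5 = 7; EF_Task 5 = 7+8 = 15
ES_Task 6 = max(EF_Task 3=10, EF_Task 5=15) = 15; EF_Task 6 = 15+5 = 20
ES_Task 7 = max(EF_Task 3=10, EF_Task 4=16, EF_Task 6=20) = 20; EF_Task 7 = 20+7 = 27
Expected project duration μ = 27 days. Critical path: Task 2 → Task 5 → Task 6 → Task 7.

Variance along critical path = 9.000 + 2.778 + 0.111 + 7.111 = 19.000; σ = √19.000 = 4.359 days.
Z = (34 − 27) / 4.359 = 1.606
P(T ≤ 34) = Φ(1.606) ≈ 0.946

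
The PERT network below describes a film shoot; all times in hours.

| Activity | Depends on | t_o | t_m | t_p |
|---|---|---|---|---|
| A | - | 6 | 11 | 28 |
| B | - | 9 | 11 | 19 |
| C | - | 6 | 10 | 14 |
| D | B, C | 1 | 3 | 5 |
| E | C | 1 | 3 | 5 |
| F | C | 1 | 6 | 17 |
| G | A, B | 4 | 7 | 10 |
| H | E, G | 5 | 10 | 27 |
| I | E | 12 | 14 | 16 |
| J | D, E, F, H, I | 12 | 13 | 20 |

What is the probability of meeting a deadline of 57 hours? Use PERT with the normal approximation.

te_A = (6 + 4·11 + 28)/6 = 78/6 = 13; σ²_A = ((28−6)/6)² = 13.444
te_B = (9 + 4·11 + 19)/6 = 72/6 = 12; σ²_B = ((19−9)/6)² = 2.778
te_C = (6 + 4·10 + 14)/6 = 60/6 = 10; σ²_C = ((14−6)/6)² = 1.778
te_D = (1 + 4·3 + 5)/6 = 18/6 = 3; σ²_D = ((5−1)/6)² = 0.444
te_E = (1 + 4·3 + 5)/6 = 18/6 = 3; σ²_E = ((5−1)/6)² = 0.444
te_F = (1 + 4·6 + 17)/6 = 42/6 = 7; σ²_F = ((17−1)/6)² = 7.111
te_G = (4 + 4·7 + 10)/6 = 42/6 = 7; σ²_G = ((10−4)/6)² = 1.000
te_H = (5 + 4·10 + 27)/6 = 72/6 = 12; σ²_H = ((27−5)/6)² = 13.444
te_I = (12 + 4·14 + 16)/6 = 84/6 = 14; σ²_I = ((16−12)/6)² = 0.444
te_J = (12 + 4·13 + 20)/6 = 84/6 = 14; σ²_J = ((20−12)/6)² = 1.778

Forward pass:
ES_A = 0; EF_A = 13
ES_B = 0; EF_B = 12
ES_C = 0; EF_C = 10
ES_D = max(EF_B=12, EF_C=10) = 12; EF_D = 12+3 = 15
ES_E = 10; EF_E = 10+3 = 13
ES_F = 10; EF_F = 10+7 = 17
ES_G = max(EF_A=13, EF_B=12) = 13; EF_G = 13+7 = 20
ES_H = max(EF_E=13, EF_G=20) = 20; EF_H = 20+12 = 32
ES_I = 13; EF_I = 13+14 = 27
ES_J = max(EF_D=15, EF_E=13, EF_F=17, EF_H=32, EF_I=27) = 32; EF_J = 32+14 = 46
Expected project duration μ = 46 hours. Critical path: A → G → H → J.

Variance along critical path = 13.444 + 1.000 + 13.444 + 1.778 = 29.667; σ = √29.667 = 5.447 hours.
Z = (57 − 46) / 5.447 = 2.020
P(T ≤ 57) = Φ(2.020) ≈ 0.978

0.978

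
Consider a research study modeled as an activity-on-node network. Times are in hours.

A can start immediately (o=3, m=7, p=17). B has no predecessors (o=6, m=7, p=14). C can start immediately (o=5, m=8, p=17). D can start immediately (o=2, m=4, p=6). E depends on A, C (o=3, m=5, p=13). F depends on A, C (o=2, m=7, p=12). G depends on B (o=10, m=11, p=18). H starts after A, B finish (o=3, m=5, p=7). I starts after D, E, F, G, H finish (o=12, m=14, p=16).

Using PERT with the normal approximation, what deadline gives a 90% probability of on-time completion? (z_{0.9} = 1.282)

te_A = (3 + 4·7 + 17)/6 = 48/6 = 8; σ²_A = ((17−3)/6)² = 5.444
te_B = (6 + 4·7 + 14)/6 = 48/6 = 8; σ²_B = ((14−6)/6)² = 1.778
te_C = (5 + 4·8 + 17)/6 = 54/6 = 9; σ²_C = ((17−5)/6)² = 4.000
te_D = (2 + 4·4 + 6)/6 = 24/6 = 4; σ²_D = ((6−2)/6)² = 0.444
te_E = (3 + 4·5 + 13)/6 = 36/6 = 6; σ²_E = ((13−3)/6)² = 2.778
te_F = (2 + 4·7 + 12)/6 = 42/6 = 7; σ²_F = ((12−2)/6)² = 2.778
te_G = (10 + 4·11 + 18)/6 = 72/6 = 12; σ²_G = ((18−10)/6)² = 1.778
te_H = (3 + 4·5 + 7)/6 = 30/6 = 5; σ²_H = ((7−3)/6)² = 0.444
te_I = (12 + 4·14 + 16)/6 = 84/6 = 14; σ²_I = ((16−12)/6)² = 0.444

Forward pass:
ES_A = 0; EF_A = 8
ES_B = 0; EF_B = 8
ES_C = 0; EF_C = 9
ES_D = 0; EF_D = 4
ES_E = max(EF_A=8, EF_C=9) = 9; EF_E = 9+6 = 15
ES_F = max(EF_A=8, EF_C=9) = 9; EF_F = 9+7 = 16
ES_G = 8; EF_G = 8+12 = 20
ES_H = max(EF_A=8, EF_B=8) = 8; EF_H = 8+5 = 13
ES_I = max(EF_D=4, EF_E=15, EF_F=16, EF_G=20, EF_H=13) = 20; EF_I = 20+14 = 34
Expected project duration μ = 34 hours. Critical path: B → G → I.

Variance along critical path = 1.778 + 1.778 + 0.444 = 4.000; σ = 2.000 hours.
D = μ + z·σ = 34 + 1.282·2.000 = 36.6 hours

36.6 hours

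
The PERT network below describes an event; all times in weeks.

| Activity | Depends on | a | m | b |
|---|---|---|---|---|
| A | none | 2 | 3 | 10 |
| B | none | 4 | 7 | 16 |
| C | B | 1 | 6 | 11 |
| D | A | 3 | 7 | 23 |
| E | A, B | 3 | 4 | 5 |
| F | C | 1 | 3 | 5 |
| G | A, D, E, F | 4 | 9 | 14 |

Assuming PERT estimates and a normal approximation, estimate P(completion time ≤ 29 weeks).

0.829

te_A = (2 + 4·3 + 10)/6 = 24/6 = 4; σ²_A = ((10−2)/6)² = 1.778
te_B = (4 + 4·7 + 16)/6 = 48/6 = 8; σ²_B = ((16−4)/6)² = 4.000
te_C = (1 + 4·6 + 11)/6 = 36/6 = 6; σ²_C = ((11−1)/6)² = 2.778
te_D = (3 + 4·7 + 23)/6 = 54/6 = 9; σ²_D = ((23−3)/6)² = 11.111
te_E = (3 + 4·4 + 5)/6 = 24/6 = 4; σ²_E = ((5−3)/6)² = 0.111
te_F = (1 + 4·3 + 5)/6 = 18/6 = 3; σ²_F = ((5−1)/6)² = 0.444
te_G = (4 + 4·9 + 14)/6 = 54/6 = 9; σ²_G = ((14−4)/6)² = 2.778

Forward pass:
ES_A = 0; EF_A = 4
ES_B = 0; EF_B = 8
ES_C = 8; EF_C = 8+6 = 14
ES_D = 4; EF_D = 4+9 = 13
ES_E = max(EF_A=4, EF_B=8) = 8; EF_E = 8+4 = 12
ES_F = 14; EF_F = 14+3 = 17
ES_G = max(EF_A=4, EF_D=13, EF_E=12, EF_F=17) = 17; EF_G = 17+9 = 26
Expected project duration μ = 26 weeks. Critical path: B → C → F → G.

Variance along critical path = 4.000 + 2.778 + 0.444 + 2.778 = 10.000; σ = √10.000 = 3.162 weeks.
Z = (29 − 26) / 3.162 = 0.949
P(T ≤ 29) = Φ(0.949) ≈ 0.829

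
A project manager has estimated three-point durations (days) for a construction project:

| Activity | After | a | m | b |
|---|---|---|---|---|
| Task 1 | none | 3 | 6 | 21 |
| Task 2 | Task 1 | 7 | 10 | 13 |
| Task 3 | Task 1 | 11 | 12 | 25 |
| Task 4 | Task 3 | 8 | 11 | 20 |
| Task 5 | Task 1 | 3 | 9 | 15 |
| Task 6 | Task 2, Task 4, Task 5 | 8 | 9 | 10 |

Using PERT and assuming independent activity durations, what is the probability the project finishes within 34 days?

0.018

te_Task 1 = (3 + 4·6 + 21)/6 = 48/6 = 8; σ²_Task 1 = ((21−3)/6)² = 9.000
te_Task 2 = (7 + 4·10 + 13)/6 = 60/6 = 10; σ²_Task 2 = ((13−7)/6)² = 1.000
te_Task 3 = (11 + 4·12 + 25)/6 = 84/6 = 14; σ²_Task 3 = ((25−11)/6)² = 5.444
te_Task 4 = (8 + 4·11 + 20)/6 = 72/6 = 12; σ²_Task 4 = ((20−8)/6)² = 4.000
te_Task 5 = (3 + 4·9 + 15)/6 = 54/6 = 9; σ²_Task 5 = ((15−3)/6)² = 4.000
te_Task 6 = (8 + 4·9 + 10)/6 = 54/6 = 9; σ²_Task 6 = ((10−8)/6)² = 0.111

Forward pass:
ES_Task 1 = 0; EF_Task 1 = 8
ES_Task 2 = 8; EF_Task 2 = 8+10 = 18
ES_Task 3 = 8; EF_Task 3 = 8+14 = 22
ES_Task 4 = 22; EF_Task 4 = 22+12 = 34
ES_Task 5 = 8; EF_Task 5 = 8+9 = 17
ES_Task 6 = max(EF_Task 2=18, EF_Task 4=34, EF_Task 5=17) = 34; EF_Task 6 = 34+9 = 43
Expected project duration μ = 43 days. Critical path: Task 1 → Task 3 → Task 4 → Task 6.

Variance along critical path = 9.000 + 5.444 + 4.000 + 0.111 = 18.556; σ = √18.556 = 4.308 days.
Z = (34 − 43) / 4.308 = -2.089
P(T ≤ 34) = Φ(-2.089) ≈ 0.018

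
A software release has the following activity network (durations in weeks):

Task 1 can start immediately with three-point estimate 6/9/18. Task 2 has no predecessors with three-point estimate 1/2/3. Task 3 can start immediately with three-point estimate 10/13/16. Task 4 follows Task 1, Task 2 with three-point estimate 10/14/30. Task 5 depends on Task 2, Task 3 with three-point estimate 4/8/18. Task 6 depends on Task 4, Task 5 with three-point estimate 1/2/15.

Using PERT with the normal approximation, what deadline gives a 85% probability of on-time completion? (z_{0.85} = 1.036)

te_Task 1 = (6 + 4·9 + 18)/6 = 60/6 = 10; σ²_Task 1 = ((18−6)/6)² = 4.000
te_Task 2 = (1 + 4·2 + 3)/6 = 12/6 = 2; σ²_Task 2 = ((3−1)/6)² = 0.111
te_Task 3 = (10 + 4·13 + 16)/6 = 78/6 = 13; σ²_Task 3 = ((16−10)/6)² = 1.000
te_Task 4 = (10 + 4·14 + 30)/6 = 96/6 = 16; σ²_Task 4 = ((30−10)/6)² = 11.111
te_Task 5 = (4 + 4·8 + 18)/6 = 54/6 = 9; σ²_Task 5 = ((18−4)/6)² = 5.444
te_Task 6 = (1 + 4·2 + 15)/6 = 24/6 = 4; σ²_Task 6 = ((15−1)/6)² = 5.444

Forward pass:
ES_Task 1 = 0; EF_Task 1 = 10
ES_Task 2 = 0; EF_Task 2 = 2
ES_Task 3 = 0; EF_Task 3 = 13
ES_Task 4 = max(EF_Task 1=10, EF_Task 2=2) = 10; EF_Task 4 = 10+16 = 26
ES_Task 5 = max(EF_Task 2=2, EF_Task 3=13) = 13; EF_Task 5 = 13+9 = 22
ES_Task 6 = max(EF_Task 4=26, EF_Task 5=22) = 26; EF_Task 6 = 26+4 = 30
Expected project duration μ = 30 weeks. Critical path: Task 1 → Task 4 → Task 6.

Variance along critical path = 4.000 + 11.111 + 5.444 = 20.556; σ = 4.534 weeks.
D = μ + z·σ = 30 + 1.036·4.534 = 34.7 weeks

34.7 weeks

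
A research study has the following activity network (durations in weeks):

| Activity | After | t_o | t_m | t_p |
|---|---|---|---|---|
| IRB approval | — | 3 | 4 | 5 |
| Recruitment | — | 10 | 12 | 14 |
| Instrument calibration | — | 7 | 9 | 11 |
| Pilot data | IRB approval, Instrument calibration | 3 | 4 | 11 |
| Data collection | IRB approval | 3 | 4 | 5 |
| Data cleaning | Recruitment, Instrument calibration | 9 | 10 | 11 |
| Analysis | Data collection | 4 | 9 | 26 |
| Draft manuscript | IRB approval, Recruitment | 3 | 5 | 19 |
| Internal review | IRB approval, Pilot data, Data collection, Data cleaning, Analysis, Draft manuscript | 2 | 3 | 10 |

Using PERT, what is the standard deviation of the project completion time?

te_IRB approval = (3 + 4·4 + 5)/6 = 24/6 = 4; σ²_IRB approval = ((5−3)/6)² = 0.111
te_Recruitment = (10 + 4·12 + 14)/6 = 72/6 = 12; σ²_Recruitment = ((14−10)/6)² = 0.444
te_Instrument calibration = (7 + 4·9 + 11)/6 = 54/6 = 9; σ²_Instrument calibration = ((11−7)/6)² = 0.444
te_Pilot data = (3 + 4·4 + 11)/6 = 30/6 = 5; σ²_Pilot data = ((11−3)/6)² = 1.778
te_Data collection = (3 + 4·4 + 5)/6 = 24/6 = 4; σ²_Data collection = ((5−3)/6)² = 0.111
te_Data cleaning = (9 + 4·10 + 11)/6 = 60/6 = 10; σ²_Data cleaning = ((11−9)/6)² = 0.111
te_Analysis = (4 + 4·9 + 26)/6 = 66/6 = 11; σ²_Analysis = ((26−4)/6)² = 13.444
te_Draft manuscript = (3 + 4·5 + 19)/6 = 42/6 = 7; σ²_Draft manuscript = ((19−3)/6)² = 7.111
te_Internal review = (2 + 4·3 + 10)/6 = 24/6 = 4; σ²_Internal review = ((10−2)/6)² = 1.778

Forward pass:
ES_IRB approval = 0; EF_IRB approval = 4
ES_Recruitment = 0; EF_Recruitment = 12
ES_Instrument calibration = 0; EF_Instrument calibration = 9
ES_Pilot data = max(EF_IRB approval=4, EF_Instrument calibration=9) = 9; EF_Pilot data = 9+5 = 14
ES_Data collection = 4; EF_Data collection = 4+4 = 8
ES_Data cleaning = max(EF_Recruitment=12, EF_Instrument calibration=9) = 12; EF_Data cleaning = 12+10 = 22
ES_Analysis = 8; EF_Analysis = 8+11 = 19
ES_Draft manuscript = max(EF_IRB approval=4, EF_Recruitment=12) = 12; EF_Draft manuscript = 12+7 = 19
ES_Internal review = max(EF_IRB approval=4, EF_Pilot data=14, EF_Data collection=8, EF_Data cleaning=22, EF_Analysis=19, EF_Draft manuscript=19) = 22; EF_Internal review = 22+4 = 26
Expected project duration μ = 26 weeks. Critical path: Recruitment → Data cleaning → Internal review.

Variance along critical path = 0.444 + 0.111 + 1.778 = 2.333
σ = √2.333 = 1.528 weeks

1.53 weeks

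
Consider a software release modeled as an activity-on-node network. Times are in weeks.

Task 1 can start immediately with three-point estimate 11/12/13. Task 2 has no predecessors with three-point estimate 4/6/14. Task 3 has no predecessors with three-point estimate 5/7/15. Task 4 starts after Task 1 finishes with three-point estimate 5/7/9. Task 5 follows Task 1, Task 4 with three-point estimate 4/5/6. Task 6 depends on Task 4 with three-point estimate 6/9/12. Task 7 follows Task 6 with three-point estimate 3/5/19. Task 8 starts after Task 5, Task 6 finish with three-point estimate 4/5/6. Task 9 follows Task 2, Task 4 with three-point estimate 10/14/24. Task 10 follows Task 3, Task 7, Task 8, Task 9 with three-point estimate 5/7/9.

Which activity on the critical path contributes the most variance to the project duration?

te_Task 1 = (11 + 4·12 + 13)/6 = 72/6 = 12; σ²_Task 1 = ((13−11)/6)² = 0.111
te_Task 2 = (4 + 4·6 + 14)/6 = 42/6 = 7; σ²_Task 2 = ((14−4)/6)² = 2.778
te_Task 3 = (5 + 4·7 + 15)/6 = 48/6 = 8; σ²_Task 3 = ((15−5)/6)² = 2.778
te_Task 4 = (5 + 4·7 + 9)/6 = 42/6 = 7; σ²_Task 4 = ((9−5)/6)² = 0.444
te_Task 5 = (4 + 4·5 + 6)/6 = 30/6 = 5; σ²_Task 5 = ((6−4)/6)² = 0.111
te_Task 6 = (6 + 4·9 + 12)/6 = 54/6 = 9; σ²_Task 6 = ((12−6)/6)² = 1.000
te_Task 7 = (3 + 4·5 + 19)/6 = 42/6 = 7; σ²_Task 7 = ((19−3)/6)² = 7.111
te_Task 8 = (4 + 4·5 + 6)/6 = 30/6 = 5; σ²_Task 8 = ((6−4)/6)² = 0.111
te_Task 9 = (10 + 4·14 + 24)/6 = 90/6 = 15; σ²_Task 9 = ((24−10)/6)² = 5.444
te_Task 10 = (5 + 4·7 + 9)/6 = 42/6 = 7; σ²_Task 10 = ((9−5)/6)² = 0.444

Forward pass:
ES_Task 1 = 0; EF_Task 1 = 12
ES_Task 2 = 0; EF_Task 2 = 7
ES_Task 3 = 0; EF_Task 3 = 8
ES_Task 4 = 12; EF_Task 4 = 12+7 = 19
ES_Task 5 = max(EF_Task 1=12, EF_Task 4=19) = 19; EF_Task 5 = 19+5 = 24
ES_Task 6 = 19; EF_Task 6 = 19+9 = 28
ES_Task 7 = 28; EF_Task 7 = 28+7 = 35
ES_Task 8 = max(EF_Task 5=24, EF_Task 6=28) = 28; EF_Task 8 = 28+5 = 33
ES_Task 9 = max(EF_Task 2=7, EF_Task 4=19) = 19; EF_Task 9 = 19+15 = 34
ES_Task 10 = max(EF_Task 3=8, EF_Task 7=35, EF_Task 8=33, EF_Task 9=34) = 35; EF_Task 10 = 35+7 = 42
Expected project duration μ = 42 weeks. Critical path: Task 1 → Task 4 → Task 6 → Task 7 → Task 10.

Variances on critical path: σ²_Task 1=0.111, σ²_Task 4=0.444, σ²_Task 6=1.000, σ²_Task 7=7.111, σ²_Task 10=0.444.
Largest is σ²_Task 7 = 7.111.

Task 7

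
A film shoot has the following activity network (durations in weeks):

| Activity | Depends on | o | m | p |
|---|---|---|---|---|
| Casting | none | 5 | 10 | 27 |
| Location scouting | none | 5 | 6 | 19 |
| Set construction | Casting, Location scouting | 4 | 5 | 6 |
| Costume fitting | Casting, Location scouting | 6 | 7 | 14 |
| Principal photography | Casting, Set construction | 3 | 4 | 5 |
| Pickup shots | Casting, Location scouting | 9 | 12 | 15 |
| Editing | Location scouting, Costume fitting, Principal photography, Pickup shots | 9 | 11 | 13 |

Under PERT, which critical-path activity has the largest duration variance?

Casting

te_Casting = (5 + 4·10 + 27)/6 = 72/6 = 12; σ²_Casting = ((27−5)/6)² = 13.444
te_Location scouting = (5 + 4·6 + 19)/6 = 48/6 = 8; σ²_Location scouting = ((19−5)/6)² = 5.444
te_Set construction = (4 + 4·5 + 6)/6 = 30/6 = 5; σ²_Set construction = ((6−4)/6)² = 0.111
te_Costume fitting = (6 + 4·7 + 14)/6 = 48/6 = 8; σ²_Costume fitting = ((14−6)/6)² = 1.778
te_Principal photography = (3 + 4·4 + 5)/6 = 24/6 = 4; σ²_Principal photography = ((5−3)/6)² = 0.111
te_Pickup shots = (9 + 4·12 + 15)/6 = 72/6 = 12; σ²_Pickup shots = ((15−9)/6)² = 1.000
te_Editing = (9 + 4·11 + 13)/6 = 66/6 = 11; σ²_Editing = ((13−9)/6)² = 0.444

Forward pass:
ES_Casting = 0; EF_Casting = 12
ES_Location scouting = 0; EF_Location scouting = 8
ES_Set construction = max(EF_Casting=12, EF_Location scouting=8) = 12; EF_Set construction = 12+5 = 17
ES_Costume fitting = max(EF_Casting=12, EF_Location scouting=8) = 12; EF_Costume fitting = 12+8 = 20
ES_Principal photography = max(EF_Casting=12, EF_Set construction=17) = 17; EF_Principal photography = 17+4 = 21
ES_Pickup shots = max(EF_Casting=12, EF_Location scouting=8) = 12; EF_Pickup shots = 12+12 = 24
ES_Editing = max(EF_Location scouting=8, EF_Costume fitting=20, EF_Principal photography=21, EF_Pickup shots=24) = 24; EF_Editing = 24+11 = 35
Expected project duration μ = 35 weeks. Critical path: Casting → Pickup shots → Editing.

Variances on critical path: σ²_Casting=13.444, σ²_Pickup shots=1.000, σ²_Editing=0.444.
Largest is σ²_Casting = 13.444.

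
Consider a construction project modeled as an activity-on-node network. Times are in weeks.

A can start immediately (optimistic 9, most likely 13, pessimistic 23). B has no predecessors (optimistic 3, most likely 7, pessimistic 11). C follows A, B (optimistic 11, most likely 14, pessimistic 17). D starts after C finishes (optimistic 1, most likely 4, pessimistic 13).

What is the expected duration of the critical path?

te_A = (9 + 4·13 + 23)/6 = 84/6 = 14
te_B = (3 + 4·7 + 11)/6 = 42/6 = 7
te_C = (11 + 4·14 + 17)/6 = 84/6 = 14
te_D = (1 + 4·4 + 13)/6 = 30/6 = 5

Forward pass:
ES_A = 0; EF_A = 14
ES_B = 0; EF_B = 7
ES_C = max(EF_A=14, EF_B=7) = 14; EF_C = 14+14 = 28
ES_D = 28; EF_D = 28+5 = 33
Expected project duration μ = 33 weeks. Critical path: A → C → D.

33 weeks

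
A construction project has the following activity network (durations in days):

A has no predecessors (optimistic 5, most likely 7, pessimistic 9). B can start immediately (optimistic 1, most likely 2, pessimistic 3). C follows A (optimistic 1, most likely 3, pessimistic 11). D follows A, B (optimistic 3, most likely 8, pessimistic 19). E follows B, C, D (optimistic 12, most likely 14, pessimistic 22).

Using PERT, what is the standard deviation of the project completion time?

3.21 days

te_A = (5 + 4·7 + 9)/6 = 42/6 = 7; σ²_A = ((9−5)/6)² = 0.444
te_B = (1 + 4·2 + 3)/6 = 12/6 = 2; σ²_B = ((3−1)/6)² = 0.111
te_C = (1 + 4·3 + 11)/6 = 24/6 = 4; σ²_C = ((11−1)/6)² = 2.778
te_D = (3 + 4·8 + 19)/6 = 54/6 = 9; σ²_D = ((19−3)/6)² = 7.111
te_E = (12 + 4·14 + 22)/6 = 90/6 = 15; σ²_E = ((22−12)/6)² = 2.778

Forward pass:
ES_A = 0; EF_A = 7
ES_B = 0; EF_B = 2
ES_C = 7; EF_C = 7+4 = 11
ES_D = max(EF_A=7, EF_B=2) = 7; EF_D = 7+9 = 16
ES_E = max(EF_B=2, EF_C=11, EF_D=16) = 16; EF_E = 16+15 = 31
Expected project duration μ = 31 days. Critical path: A → D → E.

Variance along critical path = 0.444 + 7.111 + 2.778 = 10.333
σ = √10.333 = 3.215 days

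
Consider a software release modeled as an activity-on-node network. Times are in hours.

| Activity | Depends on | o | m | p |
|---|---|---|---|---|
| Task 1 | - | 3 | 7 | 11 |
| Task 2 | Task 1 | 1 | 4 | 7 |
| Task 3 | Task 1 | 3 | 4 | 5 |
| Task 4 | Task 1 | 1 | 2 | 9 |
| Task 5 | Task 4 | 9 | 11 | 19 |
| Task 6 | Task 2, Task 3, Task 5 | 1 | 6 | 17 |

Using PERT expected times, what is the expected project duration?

29 hours

te_Task 1 = (3 + 4·7 + 11)/6 = 42/6 = 7
te_Task 2 = (1 + 4·4 + 7)/6 = 24/6 = 4
te_Task 3 = (3 + 4·4 + 5)/6 = 24/6 = 4
te_Task 4 = (1 + 4·2 + 9)/6 = 18/6 = 3
te_Task 5 = (9 + 4·11 + 19)/6 = 72/6 = 12
te_Task 6 = (1 + 4·6 + 17)/6 = 42/6 = 7

Forward pass:
ES_Task 1 = 0; EF_Task 1 = 7
ES_Task 2 = 7; EF_Task 2 = 7+4 = 11
ES_Task 3 = 7; EF_Task 3 = 7+4 = 11
ES_Task 4 = 7; EF_Task 4 = 7+3 = 10
ES_Task 5 = 10; EF_Task 5 = 10+12 = 22
ES_Task 6 = max(EF_Task 2=11, EF_Task 3=11, EF_Task 5=22) = 22; EF_Task 6 = 22+7 = 29
Expected project duration μ = 29 hours. Critical path: Task 1 → Task 4 → Task 5 → Task 6.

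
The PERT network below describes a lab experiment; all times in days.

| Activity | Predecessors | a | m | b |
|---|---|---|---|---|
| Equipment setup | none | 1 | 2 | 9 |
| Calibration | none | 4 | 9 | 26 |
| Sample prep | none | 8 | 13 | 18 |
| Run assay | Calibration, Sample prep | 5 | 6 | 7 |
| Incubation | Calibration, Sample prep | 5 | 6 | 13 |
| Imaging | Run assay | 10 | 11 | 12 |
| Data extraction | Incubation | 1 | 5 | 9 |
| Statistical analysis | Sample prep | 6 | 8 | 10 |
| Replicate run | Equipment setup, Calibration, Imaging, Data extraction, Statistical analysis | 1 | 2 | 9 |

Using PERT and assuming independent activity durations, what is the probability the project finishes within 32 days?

te_Equipment setup = (1 + 4·2 + 9)/6 = 18/6 = 3; σ²_Equipment setup = ((9−1)/6)² = 1.778
te_Calibration = (4 + 4·9 + 26)/6 = 66/6 = 11; σ²_Calibration = ((26−4)/6)² = 13.444
te_Sample prep = (8 + 4·13 + 18)/6 = 78/6 = 13; σ²_Sample prep = ((18−8)/6)² = 2.778
te_Run assay = (5 + 4·6 + 7)/6 = 36/6 = 6; σ²_Run assay = ((7−5)/6)² = 0.111
te_Incubation = (5 + 4·6 + 13)/6 = 42/6 = 7; σ²_Incubation = ((13−5)/6)² = 1.778
te_Imaging = (10 + 4·11 + 12)/6 = 66/6 = 11; σ²_Imaging = ((12−10)/6)² = 0.111
te_Data extraction = (1 + 4·5 + 9)/6 = 30/6 = 5; σ²_Data extraction = ((9−1)/6)² = 1.778
te_Statistical analysis = (6 + 4·8 + 10)/6 = 48/6 = 8; σ²_Statistical analysis = ((10−6)/6)² = 0.444
te_Replicate run = (1 + 4·2 + 9)/6 = 18/6 = 3; σ²_Replicate run = ((9−1)/6)² = 1.778

Forward pass:
ES_Equipment setup = 0; EF_Equipment setup = 3
ES_Calibration = 0; EF_Calibration = 11
ES_Sample prep = 0; EF_Sample prep = 13
ES_Run assay = max(EF_Calibration=11, EF_Sample prep=13) = 13; EF_Run assay = 13+6 = 19
ES_Incubation = max(EF_Calibration=11, EF_Sample prep=13) = 13; EF_Incubation = 13+7 = 20
ES_Imaging = 19; EF_Imaging = 19+11 = 30
ES_Data extraction = 20; EF_Data extraction = 20+5 = 25
ES_Statistical analysis = 13; EF_Statistical analysis = 13+8 = 21
ES_Replicate run = max(EF_Equipment setup=3, EF_Calibration=11, EF_Imaging=30, EF_Data extraction=25, EF_Statistical analysis=21) = 30; EF_Replicate run = 30+3 = 33
Expected project duration μ = 33 days. Critical path: Sample prep → Run assay → Imaging → Replicate run.

Variance along critical path = 2.778 + 0.111 + 0.111 + 1.778 = 4.778; σ = √4.778 = 2.186 days.
Z = (32 − 33) / 2.186 = -0.457
P(T ≤ 32) = Φ(-0.457) ≈ 0.324

0.324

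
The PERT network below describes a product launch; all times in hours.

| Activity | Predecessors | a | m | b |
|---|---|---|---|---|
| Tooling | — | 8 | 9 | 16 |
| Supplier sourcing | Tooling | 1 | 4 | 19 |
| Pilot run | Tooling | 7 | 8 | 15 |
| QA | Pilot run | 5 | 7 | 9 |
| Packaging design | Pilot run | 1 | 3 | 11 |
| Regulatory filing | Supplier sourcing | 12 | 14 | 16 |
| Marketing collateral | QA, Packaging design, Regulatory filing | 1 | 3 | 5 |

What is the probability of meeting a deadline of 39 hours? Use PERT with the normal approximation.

te_Tooling = (8 + 4·9 + 16)/6 = 60/6 = 10; σ²_Tooling = ((16−8)/6)² = 1.778
te_Supplier sourcing = (1 + 4·4 + 19)/6 = 36/6 = 6; σ²_Supplier sourcing = ((19−1)/6)² = 9.000
te_Pilot run = (7 + 4·8 + 15)/6 = 54/6 = 9; σ²_Pilot run = ((15−7)/6)² = 1.778
te_QA = (5 + 4·7 + 9)/6 = 42/6 = 7; σ²_QA = ((9−5)/6)² = 0.444
te_Packaging design = (1 + 4·3 + 11)/6 = 24/6 = 4; σ²_Packaging design = ((11−1)/6)² = 2.778
te_Regulatory filing = (12 + 4·14 + 16)/6 = 84/6 = 14; σ²_Regulatory filing = ((16−12)/6)² = 0.444
te_Marketing collateral = (1 + 4·3 + 5)/6 = 18/6 = 3; σ²_Marketing collateral = ((5−1)/6)² = 0.444

Forward pass:
ES_Tooling = 0; EF_Tooling = 10
ES_Supplier sourcing = 10; EF_Supplier sourcing = 10+6 = 16
ES_Pilot run = 10; EF_Pilot run = 10+9 = 19
ES_QA = 19; EF_QA = 19+7 = 26
ES_Packaging design = 19; EF_Packaging design = 19+4 = 23
ES_Regulatory filing = 16; EF_Regulatory filing = 16+14 = 30
ES_Marketing collateral = max(EF_QA=26, EF_Packaging design=23, EF_Regulatory filing=30) = 30; EF_Marketing collateral = 30+3 = 33
Expected project duration μ = 33 hours. Critical path: Tooling → Supplier sourcing → Regulatory filing → Marketing collateral.

Variance along critical path = 1.778 + 9.000 + 0.444 + 0.444 = 11.667; σ = √11.667 = 3.416 hours.
Z = (39 − 33) / 3.416 = 1.757
P(T ≤ 39) = Φ(1.757) ≈ 0.961

0.961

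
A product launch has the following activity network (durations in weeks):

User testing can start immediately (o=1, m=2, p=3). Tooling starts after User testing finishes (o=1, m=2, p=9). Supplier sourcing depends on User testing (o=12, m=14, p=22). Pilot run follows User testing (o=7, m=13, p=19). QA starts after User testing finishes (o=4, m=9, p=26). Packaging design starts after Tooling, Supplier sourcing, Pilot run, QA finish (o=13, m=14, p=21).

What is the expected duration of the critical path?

te_User testing = (1 + 4·2 + 3)/6 = 12/6 = 2
te_Tooling = (1 + 4·2 + 9)/6 = 18/6 = 3
te_Supplier sourcing = (12 + 4·14 + 22)/6 = 90/6 = 15
te_Pilot run = (7 + 4·13 + 19)/6 = 78/6 = 13
te_QA = (4 + 4·9 + 26)/6 = 66/6 = 11
te_Packaging design = (13 + 4·14 + 21)/6 = 90/6 = 15

Forward pass:
ES_User testing = 0; EF_User testing = 2
ES_Tooling = 2; EF_Tooling = 2+3 = 5
ES_Supplier sourcing = 2; EF_Supplier sourcing = 2+15 = 17
ES_Pilot run = 2; EF_Pilot run = 2+13 = 15
ES_QA = 2; EF_QA = 2+11 = 13
ES_Packaging design = max(EF_Tooling=5, EF_Supplier sourcing=17, EF_Pilot run=15, EF_QA=13) = 17; EF_Packaging design = 17+15 = 32
Expected project duration μ = 32 weeks. Critical path: User testing → Supplier sourcing → Packaging design.

32 weeks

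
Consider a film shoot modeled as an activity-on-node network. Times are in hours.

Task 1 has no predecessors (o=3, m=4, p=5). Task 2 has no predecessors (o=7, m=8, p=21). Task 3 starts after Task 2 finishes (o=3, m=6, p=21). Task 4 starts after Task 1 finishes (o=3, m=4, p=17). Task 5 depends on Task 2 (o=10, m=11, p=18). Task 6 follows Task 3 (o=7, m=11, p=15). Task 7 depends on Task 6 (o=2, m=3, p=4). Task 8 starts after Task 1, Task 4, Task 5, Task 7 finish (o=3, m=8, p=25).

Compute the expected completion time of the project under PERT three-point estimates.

42 hours

te_Task 1 = (3 + 4·4 + 5)/6 = 24/6 = 4
te_Task 2 = (7 + 4·8 + 21)/6 = 60/6 = 10
te_Task 3 = (3 + 4·6 + 21)/6 = 48/6 = 8
te_Task 4 = (3 + 4·4 + 17)/6 = 36/6 = 6
te_Task 5 = (10 + 4·11 + 18)/6 = 72/6 = 12
te_Task 6 = (7 + 4·11 + 15)/6 = 66/6 = 11
te_Task 7 = (2 + 4·3 + 4)/6 = 18/6 = 3
te_Task 8 = (3 + 4·8 + 25)/6 = 60/6 = 10

Forward pass:
ES_Task 1 = 0; EF_Task 1 = 4
ES_Task 2 = 0; EF_Task 2 = 10
ES_Task 3 = 10; EF_Task 3 = 10+8 = 18
ES_Task 4 = 4; EF_Task 4 = 4+6 = 10
ES_Task 5 = 10; EF_Task 5 = 10+12 = 22
ES_Task 6 = 18; EF_Task 6 = 18+11 = 29
ES_Task 7 = 29; EF_Task 7 = 29+3 = 32
ES_Task 8 = max(EF_Task 1=4, EF_Task 4=10, EF_Task 5=22, EF_Task 7=32) = 32; EF_Task 8 = 32+10 = 42
Expected project duration μ = 42 hours. Critical path: Task 2 → Task 3 → Task 6 → Task 7 → Task 8.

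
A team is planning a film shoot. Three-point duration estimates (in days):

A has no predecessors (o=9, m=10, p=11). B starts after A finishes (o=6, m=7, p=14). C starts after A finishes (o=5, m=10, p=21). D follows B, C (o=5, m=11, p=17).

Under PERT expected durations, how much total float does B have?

3 days

te_A = (9 + 4·10 + 11)/6 = 60/6 = 10
te_B = (6 + 4·7 + 14)/6 = 48/6 = 8
te_C = (5 + 4·10 + 21)/6 = 66/6 = 11
te_D = (5 + 4·11 + 17)/6 = 66/6 = 11

Forward pass:
ES_A = 0; EF_A = 10
ES_B = 10; EF_B = 10+8 = 18
ES_C = 10; EF_C = 10+11 = 21
ES_D = max(EF_B=18, EF_C=21) = 21; EF_D = 21+11 = 32
Expected project duration μ = 32 days. Critical path: A → C → D.

Backward pass:
LF_D = 32; LS_D = 32−11 = 21
LF_C = LS_D = 21; LS_C = 21−11 = 10
LF_B = LS_D = 21; LS_B = 21−8 = 13
LF_A = min(LS_B=13, LS_C=10) = 10; LS_A = 10−10 = 0
Slack_B = LS_B − ES_B = 13 − 10 = 3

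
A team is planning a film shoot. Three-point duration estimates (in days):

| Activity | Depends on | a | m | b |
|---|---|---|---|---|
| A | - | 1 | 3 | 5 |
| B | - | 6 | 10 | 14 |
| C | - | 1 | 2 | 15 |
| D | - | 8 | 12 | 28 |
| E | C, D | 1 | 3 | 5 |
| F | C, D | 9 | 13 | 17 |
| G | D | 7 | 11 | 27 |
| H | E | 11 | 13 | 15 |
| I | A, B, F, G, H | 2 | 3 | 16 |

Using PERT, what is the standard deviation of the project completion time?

te_A = (1 + 4·3 + 5)/6 = 18/6 = 3; σ²_A = ((5−1)/6)² = 0.444
te_B = (6 + 4·10 + 14)/6 = 60/6 = 10; σ²_B = ((14−6)/6)² = 1.778
te_C = (1 + 4·2 + 15)/6 = 24/6 = 4; σ²_C = ((15−1)/6)² = 5.444
te_D = (8 + 4·12 + 28)/6 = 84/6 = 14; σ²_D = ((28−8)/6)² = 11.111
te_E = (1 + 4·3 + 5)/6 = 18/6 = 3; σ²_E = ((5−1)/6)² = 0.444
te_F = (9 + 4·13 + 17)/6 = 78/6 = 13; σ²_F = ((17−9)/6)² = 1.778
te_G = (7 + 4·11 + 27)/6 = 78/6 = 13; σ²_G = ((27−7)/6)² = 11.111
te_H = (11 + 4·13 + 15)/6 = 78/6 = 13; σ²_H = ((15−11)/6)² = 0.444
te_I = (2 + 4·3 + 16)/6 = 30/6 = 5; σ²_I = ((16−2)/6)² = 5.444

Forward pass:
ES_A = 0; EF_A = 3
ES_B = 0; EF_B = 10
ES_C = 0; EF_C = 4
ES_D = 0; EF_D = 14
ES_E = max(EF_C=4, EF_D=14) = 14; EF_E = 14+3 = 17
ES_F = max(EF_C=4, EF_D=14) = 14; EF_F = 14+13 = 27
ES_G = 14; EF_G = 14+13 = 27
ES_H = 17; EF_H = 17+13 = 30
ES_I = max(EF_A=3, EF_B=10, EF_F=27, EF_G=27, EF_H=30) = 30; EF_I = 30+5 = 35
Expected project duration μ = 35 days. Critical path: D → E → H → I.

Variance along critical path = 11.111 + 0.444 + 0.444 + 5.444 = 17.444
σ = √17.444 = 4.177 days

4.18 days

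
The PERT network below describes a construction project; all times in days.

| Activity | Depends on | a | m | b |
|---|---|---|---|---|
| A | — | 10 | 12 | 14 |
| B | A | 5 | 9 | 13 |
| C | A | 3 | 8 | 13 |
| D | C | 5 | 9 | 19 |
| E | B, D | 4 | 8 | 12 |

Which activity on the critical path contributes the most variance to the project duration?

D

te_A = (10 + 4·12 + 14)/6 = 72/6 = 12; σ²_A = ((14−10)/6)² = 0.444
te_B = (5 + 4·9 + 13)/6 = 54/6 = 9; σ²_B = ((13−5)/6)² = 1.778
te_C = (3 + 4·8 + 13)/6 = 48/6 = 8; σ²_C = ((13−3)/6)² = 2.778
te_D = (5 + 4·9 + 19)/6 = 60/6 = 10; σ²_D = ((19−5)/6)² = 5.444
te_E = (4 + 4·8 + 12)/6 = 48/6 = 8; σ²_E = ((12−4)/6)² = 1.778

Forward pass:
ES_A = 0; EF_A = 12
ES_B = 12; EF_B = 12+9 = 21
ES_C = 12; EF_C = 12+8 = 20
ES_D = 20; EF_D = 20+10 = 30
ES_E = max(EF_B=21, EF_D=30) = 30; EF_E = 30+8 = 38
Expected project duration μ = 38 days. Critical path: A → C → D → E.

Variances on critical path: σ²_A=0.444, σ²_C=2.778, σ²_D=5.444, σ²_E=1.778.
Largest is σ²_D = 5.444.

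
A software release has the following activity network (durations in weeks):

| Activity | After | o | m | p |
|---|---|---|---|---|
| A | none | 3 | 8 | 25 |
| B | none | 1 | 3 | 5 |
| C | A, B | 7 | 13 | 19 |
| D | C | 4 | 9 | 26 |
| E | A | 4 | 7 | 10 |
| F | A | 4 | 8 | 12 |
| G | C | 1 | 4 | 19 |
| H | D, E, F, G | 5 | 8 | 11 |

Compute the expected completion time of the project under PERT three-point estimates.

te_A = (3 + 4·8 + 25)/6 = 60/6 = 10
te_B = (1 + 4·3 + 5)/6 = 18/6 = 3
te_C = (7 + 4·13 + 19)/6 = 78/6 = 13
te_D = (4 + 4·9 + 26)/6 = 66/6 = 11
te_E = (4 + 4·7 + 10)/6 = 42/6 = 7
te_F = (4 + 4·8 + 12)/6 = 48/6 = 8
te_G = (1 + 4·4 + 19)/6 = 36/6 = 6
te_H = (5 + 4·8 + 11)/6 = 48/6 = 8

Forward pass:
ES_A = 0; EF_A = 10
ES_B = 0; EF_B = 3
ES_C = max(EF_A=10, EF_B=3) = 10; EF_C = 10+13 = 23
ES_D = 23; EF_D = 23+11 = 34
ES_E = 10; EF_E = 10+7 = 17
ES_F = 10; EF_F = 10+8 = 18
ES_G = 23; EF_G = 23+6 = 29
ES_H = max(EF_D=34, EF_E=17, EF_F=18, EF_G=29) = 34; EF_H = 34+8 = 42
Expected project duration μ = 42 weeks. Critical path: A → C → D → H.

42 weeks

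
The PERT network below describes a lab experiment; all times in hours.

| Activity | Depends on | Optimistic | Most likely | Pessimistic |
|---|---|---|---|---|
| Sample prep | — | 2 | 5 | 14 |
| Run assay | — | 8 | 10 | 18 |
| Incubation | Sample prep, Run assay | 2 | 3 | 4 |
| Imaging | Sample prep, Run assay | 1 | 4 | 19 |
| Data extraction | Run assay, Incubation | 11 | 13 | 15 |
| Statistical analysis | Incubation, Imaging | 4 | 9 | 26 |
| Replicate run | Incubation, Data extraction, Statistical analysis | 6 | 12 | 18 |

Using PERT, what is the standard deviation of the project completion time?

te_Sample prep = (2 + 4·5 + 14)/6 = 36/6 = 6; σ²_Sample prep = ((14−2)/6)² = 4.000
te_Run assay = (8 + 4·10 + 18)/6 = 66/6 = 11; σ²_Run assay = ((18−8)/6)² = 2.778
te_Incubation = (2 + 4·3 + 4)/6 = 18/6 = 3; σ²_Incubation = ((4−2)/6)² = 0.111
te_Imaging = (1 + 4·4 + 19)/6 = 36/6 = 6; σ²_Imaging = ((19−1)/6)² = 9.000
te_Data extraction = (11 + 4·13 + 15)/6 = 78/6 = 13; σ²_Data extraction = ((15−11)/6)² = 0.444
te_Statistical analysis = (4 + 4·9 + 26)/6 = 66/6 = 11; σ²_Statistical analysis = ((26−4)/6)² = 13.444
te_Replicate run = (6 + 4·12 + 18)/6 = 72/6 = 12; σ²_Replicate run = ((18−6)/6)² = 4.000

Forward pass:
ES_Sample prep = 0; EF_Sample prep = 6
ES_Run assay = 0; EF_Run assay = 11
ES_Incubation = max(EF_Sample prep=6, EF_Run assay=11) = 11; EF_Incubation = 11+3 = 14
ES_Imaging = max(EF_Sample prep=6, EF_Run assay=11) = 11; EF_Imaging = 11+6 = 17
ES_Data extraction = max(EF_Run assay=11, EF_Incubation=14) = 14; EF_Data extraction = 14+13 = 27
ES_Statistical analysis = max(EF_Incubation=14, EF_Imaging=17) = 17; EF_Statistical analysis = 17+11 = 28
ES_Replicate run = max(EF_Incubation=14, EF_Data extraction=27, EF_Statistical analysis=28) = 28; EF_Replicate run = 28+12 = 40
Expected project duration μ = 40 hours. Critical path: Run assay → Imaging → Statistical analysis → Replicate run.

Variance along critical path = 2.778 + 9.000 + 13.444 + 4.000 = 29.222
σ = √29.222 = 5.406 hours

5.41 hours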